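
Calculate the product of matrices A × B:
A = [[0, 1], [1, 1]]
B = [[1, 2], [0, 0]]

Matrix multiplication:
C[0][0] = 0×1 + 1×0 = 0
C[0][1] = 0×2 + 1×0 = 0
C[1][0] = 1×1 + 1×0 = 1
C[1][1] = 1×2 + 1×0 = 2
Result: [[0, 0], [1, 2]]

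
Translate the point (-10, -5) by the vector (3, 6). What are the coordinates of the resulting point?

Translation by (3, 6) (homogeneous matrix [[1, 0, 3], [0, 1, 6], [0, 0, 1]]):
x' = -10 + 3 = -7
y' = -5 + 6 = 1
Result: (-7, 1)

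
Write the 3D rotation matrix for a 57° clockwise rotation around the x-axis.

Rotation matrix for clockwise 57° around x-axis:
A clockwise rotation by 57° is a counterclockwise rotation by -57°.
cos(-57°) = 0.5446, sin(-57°) = -0.8387
Result: [[1, 0, 0], [0, 0.5446, 0.8387], [0, -0.8387, 0.5446]]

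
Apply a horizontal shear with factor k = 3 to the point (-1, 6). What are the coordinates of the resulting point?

Shear matrix for horizontal shear with factor k = 3:
[[1, 3], [0, 1]]
Result: (-1, 6) → (17, 6)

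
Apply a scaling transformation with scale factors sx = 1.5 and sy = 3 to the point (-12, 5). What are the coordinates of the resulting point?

Scaling matrix:
[[1.50, 0], [0, 3]]
Result: (-12 × 1.5, 5 × 3) = (-18, 15)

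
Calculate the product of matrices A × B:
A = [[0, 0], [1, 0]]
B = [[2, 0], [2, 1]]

Matrix multiplication:
C[0][0] = 0×2 + 0×2 = 0
C[0][1] = 0×0 + 0×1 = 0
C[1][0] = 1×2 + 0×2 = 2
C[1][1] = 1×0 + 0×1 = 0
Result: [[0, 0], [2, 0]]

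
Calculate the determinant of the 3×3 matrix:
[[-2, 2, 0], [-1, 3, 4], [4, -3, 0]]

Expansion along first row:
det = -2·det([[3,4],[-3,0]]) - 2·det([[-1,4],[4,0]]) + 0·det([[-1,3],[4,-3]])
    = -2·(3·0 - 4·-3) - 2·(-1·0 - 4·4) + 0·(-1·-3 - 3·4)
    = -2·12 - 2·-16 + 0·-9
    = -24 + 32 + 0 = 8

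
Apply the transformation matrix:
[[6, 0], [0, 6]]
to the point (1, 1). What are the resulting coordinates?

Matrix multiplication:
[[6, 0], [0, 6]] × [1, 1]ᵀ
= [(6)(1) + (0)(1), (0)(1) + (6)(1)]ᵀ
= [6, 6]ᵀ
Result: (6, 6)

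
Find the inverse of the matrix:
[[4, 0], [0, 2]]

For [[a,b],[c,d]], inverse = (1/det)·[[d,-b],[-c,a]]
det = (4)(2) - (0)(0) = 8 - 0 = 8
Inverse = (1/8)·[[2, 0], [0, 4]]
= [[1/4, 0], [0, 1/2]]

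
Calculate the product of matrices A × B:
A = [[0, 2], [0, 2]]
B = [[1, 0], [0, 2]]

Matrix multiplication:
C[0][0] = 0×1 + 2×0 = 0
C[0][1] = 0×0 + 2×2 = 4
C[1][0] = 0×1 + 2×0 = 0
C[1][1] = 0×0 + 2×2 = 4
Result: [[0, 4], [0, 4]]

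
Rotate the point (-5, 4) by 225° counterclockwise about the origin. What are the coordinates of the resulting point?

Rotation matrix for 225°: [[cos 225°, -sin 225°], [sin 225°, cos 225°]] ≈ [[-0.707107, 0.707107], [-0.707107, -0.707107]]
[[-0.707107, 0.707107], [-0.707107, -0.707107]] × [-5, 4]ᵀ ≈ [6.3640, 0.7071]ᵀ
Result: (6.3640, 0.7071)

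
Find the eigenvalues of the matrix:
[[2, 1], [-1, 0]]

Characteristic equation: det(A - λI) = 0
λ² - (trace)λ + (det) = 0
trace = 2 + 0 = 2, det = (2)(0) - (1)(-1) = 1
λ² - (2)λ + (1) = 0
λ = (2 ± √((2)² - 4·(1))) / 2 = (2 ± √0) / 2
Solving: λ = 1, 1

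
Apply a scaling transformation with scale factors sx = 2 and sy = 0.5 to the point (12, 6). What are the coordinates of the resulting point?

Scaling matrix:
[[2, 0], [0, 0.50]]
Result: (12 × 2, 6 × 0.5) = (24, 3)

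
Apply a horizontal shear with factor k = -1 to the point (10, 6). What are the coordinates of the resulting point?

Shear matrix for horizontal shear with factor k = -1:
[[1, -1], [0, 1]]
Result: (10, 6) → (4, 6)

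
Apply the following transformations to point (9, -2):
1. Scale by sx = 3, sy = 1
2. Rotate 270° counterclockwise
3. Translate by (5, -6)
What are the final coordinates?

Step 1: Scale → (27, -2)
Step 2: Rotate 270° → (-2, -27)
Step 3: Translate → (3, -33)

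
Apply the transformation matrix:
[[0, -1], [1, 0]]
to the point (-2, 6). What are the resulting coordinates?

Matrix multiplication:
[[0, -1], [1, 0]] × [-2, 6]ᵀ
= [(0)(-2) + (-1)(6), (1)(-2) + (0)(6)]ᵀ
= [-6, -2]ᵀ
Result: (-6, -2)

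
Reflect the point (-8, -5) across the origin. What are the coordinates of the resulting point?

Reflection across origin: (-8, -5) → (8, 5)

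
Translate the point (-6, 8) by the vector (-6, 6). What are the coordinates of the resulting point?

Translation by (-6, 6) (homogeneous matrix [[1, 0, -6], [0, 1, 6], [0, 0, 1]]):
x' = -6 + -6 = -12
y' = 8 + 6 = 14
Result: (-12, 14)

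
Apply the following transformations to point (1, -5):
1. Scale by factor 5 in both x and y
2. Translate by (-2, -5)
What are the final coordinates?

Step 1: Scale (1, -5) by 5 → (5, -25)
Step 2: Translate by (-2, -5) → (3, -30)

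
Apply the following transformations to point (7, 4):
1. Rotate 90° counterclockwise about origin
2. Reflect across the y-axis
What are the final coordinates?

Step 1: Rotate 90° → (-4, 7)
Step 2: Reflect across y-axis → (4, 7)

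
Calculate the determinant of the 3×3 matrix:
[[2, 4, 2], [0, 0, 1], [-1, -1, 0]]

Expansion along first row:
det = 2·det([[0,1],[-1,0]]) - 4·det([[0,1],[-1,0]]) + 2·det([[0,0],[-1,-1]])
    = 2·(0·0 - 1·-1) - 4·(0·0 - 1·-1) + 2·(0·-1 - 0·-1)
    = 2·1 - 4·1 + 2·0
    = 2 + -4 + 0 = -2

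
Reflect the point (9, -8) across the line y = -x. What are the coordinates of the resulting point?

Reflection across line y = -x: (9, -8) → (8, -9)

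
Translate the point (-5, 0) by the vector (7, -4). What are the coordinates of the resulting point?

Translation by (7, -4) (homogeneous matrix [[1, 0, 7], [0, 1, -4], [0, 0, 1]]):
x' = -5 + 7 = 2
y' = 0 + -4 = -4
Result: (2, -4)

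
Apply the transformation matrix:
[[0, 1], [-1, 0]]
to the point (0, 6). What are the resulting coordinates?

Matrix multiplication:
[[0, 1], [-1, 0]] × [0, 6]ᵀ
= [(0)(0) + (1)(6), (-1)(0) + (0)(6)]ᵀ
= [6, 0]ᵀ
Result: (6, 0)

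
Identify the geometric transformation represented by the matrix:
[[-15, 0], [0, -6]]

This matrix represents: non-uniform scaling by sx = -15, sy = -6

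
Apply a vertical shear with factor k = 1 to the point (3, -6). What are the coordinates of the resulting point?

Shear matrix for vertical shear with factor k = 1:
[[1, 0], [1, 1]]
Result: (3, -6) → (3, -3)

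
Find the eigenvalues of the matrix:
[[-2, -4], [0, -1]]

Characteristic equation: det(A - λI) = 0
λ² - (trace)λ + (det) = 0
trace = -2 + -1 = -3, det = (-2)(-1) - (-4)(0) = 2
λ² - (-3)λ + (2) = 0
λ = (-3 ± √((-3)² - 4·(2))) / 2 = (-3 ± √1) / 2
Solving: λ = -2, -1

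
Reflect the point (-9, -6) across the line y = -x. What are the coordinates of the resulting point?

Reflection across line y = -x: (-9, -6) → (6, 9)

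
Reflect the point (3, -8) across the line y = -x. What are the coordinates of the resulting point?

Reflection across line y = -x: (3, -8) → (8, -3)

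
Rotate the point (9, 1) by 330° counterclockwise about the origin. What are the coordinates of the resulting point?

Rotation matrix for 330°: [[cos 330°, -sin 330°], [sin 330°, cos 330°]] ≈ [[0.866025, 0.500000], [-0.500000, 0.866025]]
[[0.866025, 0.500000], [-0.500000, 0.866025]] × [9, 1]ᵀ ≈ [8.2942, -3.6340]ᵀ
Result: (8.2942, -3.6340)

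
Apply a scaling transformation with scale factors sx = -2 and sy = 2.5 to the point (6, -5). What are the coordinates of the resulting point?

Scaling matrix:
[[-2, 0], [0, 2.50]]
Result: (6 × -2, -5 × 2.5) = (-12, -12.5)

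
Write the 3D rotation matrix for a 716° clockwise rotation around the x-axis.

Rotation matrix for clockwise 716° around x-axis:
A clockwise rotation by 716° is a counterclockwise rotation by -716°.
cos(-716°) = 0.9976, sin(-716°) = 0.0698
Result: [[1, 0, 0], [0, 0.9976, -0.0698], [0, 0.0698, 0.9976]]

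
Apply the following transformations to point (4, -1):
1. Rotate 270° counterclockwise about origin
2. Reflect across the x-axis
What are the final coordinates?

Step 1: Rotate 270° → (-1, -4)
Step 2: Reflect across x-axis → (-1, 4)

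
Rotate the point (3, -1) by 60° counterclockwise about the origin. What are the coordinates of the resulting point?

Rotation matrix for 60°: [[cos 60°, -sin 60°], [sin 60°, cos 60°]] ≈ [[0.500000, -0.866025], [0.866025, 0.500000]]
[[0.500000, -0.866025], [0.866025, 0.500000]] × [3, -1]ᵀ ≈ [2.3660, 2.0981]ᵀ
Result: (2.3660, 2.0981)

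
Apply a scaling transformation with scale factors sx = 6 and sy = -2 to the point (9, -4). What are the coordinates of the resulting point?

Scaling matrix:
[[6, 0], [0, -2]]
Result: (9 × 6, -4 × -2) = (54, 8)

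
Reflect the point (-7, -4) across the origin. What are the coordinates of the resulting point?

Reflection across origin: (-7, -4) → (7, 4)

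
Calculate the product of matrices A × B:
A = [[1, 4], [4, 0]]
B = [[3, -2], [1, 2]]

Matrix multiplication:
C[0][0] = 1×3 + 4×1 = 7
C[0][1] = 1×-2 + 4×2 = 6
C[1][0] = 4×3 + 0×1 = 12
C[1][1] = 4×-2 + 0×2 = -8
Result: [[7, 6], [12, -8]]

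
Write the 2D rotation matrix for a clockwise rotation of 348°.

Rotation matrix formula: [[cos θ, -sin θ], [sin θ, cos θ]]
A clockwise rotation by 348° is equivalent to a counterclockwise rotation by -348°.
For θ = -348°:
cos(-348°) = 0.9781
sin(-348°) = 0.2079
Result: [[0.9781, -0.2079], [0.2079, 0.9781]]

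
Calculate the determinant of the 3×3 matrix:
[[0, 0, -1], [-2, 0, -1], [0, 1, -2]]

Expansion along first row:
det = 0·det([[0,-1],[1,-2]]) - 0·det([[-2,-1],[0,-2]]) + -1·det([[-2,0],[0,1]])
    = 0·(0·-2 - -1·1) - 0·(-2·-2 - -1·0) + -1·(-2·1 - 0·0)
    = 0·1 - 0·4 + -1·-2
    = 0 + 0 + 2 = 2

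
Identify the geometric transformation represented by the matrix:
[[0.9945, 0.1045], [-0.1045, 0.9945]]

This matrix represents: rotation by 354° counterclockwise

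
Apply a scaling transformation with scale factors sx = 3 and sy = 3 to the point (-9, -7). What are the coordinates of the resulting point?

Scaling matrix:
[[3, 0], [0, 3]]
Result: (-9 × 3, -7 × 3) = (-27, -21)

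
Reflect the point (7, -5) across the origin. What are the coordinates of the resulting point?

Reflection across origin: (7, -5) → (-7, 5)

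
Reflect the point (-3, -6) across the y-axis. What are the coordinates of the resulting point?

Reflection across y-axis: (-3, -6) → (3, -6)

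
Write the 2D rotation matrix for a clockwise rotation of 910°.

Rotation matrix formula: [[cos θ, -sin θ], [sin θ, cos θ]]
A clockwise rotation by 910° is equivalent to a counterclockwise rotation by -910°.
For θ = -910°:
cos(-910°) = -0.9848
sin(-910°) = 0.1736
Result: [[-0.9848, -0.1736], [0.1736, -0.9848]]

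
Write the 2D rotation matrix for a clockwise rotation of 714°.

Rotation matrix formula: [[cos θ, -sin θ], [sin θ, cos θ]]
A clockwise rotation by 714° is equivalent to a counterclockwise rotation by -714°.
For θ = -714°:
cos(-714°) = 0.9945
sin(-714°) = 0.1045
Result: [[0.9945, -0.1045], [0.1045, 0.9945]]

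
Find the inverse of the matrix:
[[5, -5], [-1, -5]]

For [[a,b],[c,d]], inverse = (1/det)·[[d,-b],[-c,a]]
det = (5)(-5) - (-5)(-1) = -25 - 5 = -30
Inverse = (1/-30)·[[-5, 5], [1, 5]]
= [[1/6, -1/6], [-1/30, -1/6]]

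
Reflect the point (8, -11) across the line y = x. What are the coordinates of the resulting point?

Reflection across line y = x: (8, -11) → (-11, 8)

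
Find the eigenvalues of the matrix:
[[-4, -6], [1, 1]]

Characteristic equation: det(A - λI) = 0
λ² - (trace)λ + (det) = 0
trace = -4 + 1 = -3, det = (-4)(1) - (-6)(1) = 2
λ² - (-3)λ + (2) = 0
λ = (-3 ± √((-3)² - 4·(2))) / 2 = (-3 ± √1) / 2
Solving: λ = -2, -1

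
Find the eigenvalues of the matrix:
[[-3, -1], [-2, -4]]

Characteristic equation: det(A - λI) = 0
λ² - (trace)λ + (det) = 0
trace = -3 + -4 = -7, det = (-3)(-4) - (-1)(-2) = 10
λ² - (-7)λ + (10) = 0
λ = (-7 ± √((-7)² - 4·(10))) / 2 = (-7 ± √9) / 2
Solving: λ = -5, -2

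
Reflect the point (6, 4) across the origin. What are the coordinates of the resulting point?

Reflection across origin: (6, 4) → (-6, -4)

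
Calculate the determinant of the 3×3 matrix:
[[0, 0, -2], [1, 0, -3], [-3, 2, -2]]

Expansion along first row:
det = 0·det([[0,-3],[2,-2]]) - 0·det([[1,-3],[-3,-2]]) + -2·det([[1,0],[-3,2]])
    = 0·(0·-2 - -3·2) - 0·(1·-2 - -3·-3) + -2·(1·2 - 0·-3)
    = 0·6 - 0·-11 + -2·2
    = 0 + 0 + -4 = -4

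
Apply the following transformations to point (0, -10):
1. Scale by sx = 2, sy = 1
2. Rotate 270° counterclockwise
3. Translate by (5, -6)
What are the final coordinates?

Step 1: Scale → (0, -10)
Step 2: Rotate 270° → (-10, 0)
Step 3: Translate → (-5, -6)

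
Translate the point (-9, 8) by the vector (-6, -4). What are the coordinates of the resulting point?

Translation by (-6, -4) (homogeneous matrix [[1, 0, -6], [0, 1, -4], [0, 0, 1]]):
x' = -9 + -6 = -15
y' = 8 + -4 = 4
Result: (-15, 4)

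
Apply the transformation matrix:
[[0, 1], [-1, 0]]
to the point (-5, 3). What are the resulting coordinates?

Matrix multiplication:
[[0, 1], [-1, 0]] × [-5, 3]ᵀ
= [(0)(-5) + (1)(3), (-1)(-5) + (0)(3)]ᵀ
= [3, 5]ᵀ
Result: (3, 5)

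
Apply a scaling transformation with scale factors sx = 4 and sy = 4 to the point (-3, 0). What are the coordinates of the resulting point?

Scaling matrix:
[[4, 0], [0, 4]]
Result: (-3 × 4, 0 × 4) = (-12, 0)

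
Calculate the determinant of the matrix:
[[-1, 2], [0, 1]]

For a 2×2 matrix [[a, b], [c, d]], det = ad - bc
det = (-1)(1) - (2)(0) = -1 - 0 = -1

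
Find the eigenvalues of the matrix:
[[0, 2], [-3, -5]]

Characteristic equation: det(A - λI) = 0
λ² - (trace)λ + (det) = 0
trace = 0 + -5 = -5, det = (0)(-5) - (2)(-3) = 6
λ² - (-5)λ + (6) = 0
λ = (-5 ± √((-5)² - 4·(6))) / 2 = (-5 ± √1) / 2
Solving: λ = -3, -2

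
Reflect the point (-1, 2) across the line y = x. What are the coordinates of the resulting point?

Reflection across line y = x: (-1, 2) → (2, -1)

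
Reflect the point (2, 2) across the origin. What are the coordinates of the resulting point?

Reflection across origin: (2, 2) → (-2, -2)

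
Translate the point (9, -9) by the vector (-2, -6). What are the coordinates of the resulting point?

Translation by (-2, -6) (homogeneous matrix [[1, 0, -2], [0, 1, -6], [0, 0, 1]]):
x' = 9 + -2 = 7
y' = -9 + -6 = -15
Result: (7, -15)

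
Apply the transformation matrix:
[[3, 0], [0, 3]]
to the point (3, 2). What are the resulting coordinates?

Matrix multiplication:
[[3, 0], [0, 3]] × [3, 2]ᵀ
= [(3)(3) + (0)(2), (0)(3) + (3)(2)]ᵀ
= [9, 6]ᵀ
Result: (9, 6)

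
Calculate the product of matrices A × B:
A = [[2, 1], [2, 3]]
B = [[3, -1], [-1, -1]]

Matrix multiplication:
C[0][0] = 2×3 + 1×-1 = 5
C[0][1] = 2×-1 + 1×-1 = -3
C[1][0] = 2×3 + 3×-1 = 3
C[1][1] = 2×-1 + 3×-1 = -5
Result: [[5, -3], [3, -5]]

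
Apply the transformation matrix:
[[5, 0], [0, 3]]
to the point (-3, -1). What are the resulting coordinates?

Matrix multiplication:
[[5, 0], [0, 3]] × [-3, -1]ᵀ
= [(5)(-3) + (0)(-1), (0)(-3) + (3)(-1)]ᵀ
= [-15, -3]ᵀ
Result: (-15, -3)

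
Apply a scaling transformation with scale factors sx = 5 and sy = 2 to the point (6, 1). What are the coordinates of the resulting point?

Scaling matrix:
[[5, 0], [0, 2]]
Result: (6 × 5, 1 × 2) = (30, 2)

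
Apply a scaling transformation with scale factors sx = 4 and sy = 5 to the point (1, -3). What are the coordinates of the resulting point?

Scaling matrix:
[[4, 0], [0, 5]]
Result: (1 × 4, -3 × 5) = (4, -15)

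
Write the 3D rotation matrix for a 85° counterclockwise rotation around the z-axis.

Rotation matrix for counterclockwise 85° around z-axis:
cos(85°) = 0.0872, sin(85°) = 0.9962
Result: [[0.0872, -0.9962, 0], [0.9962, 0.0872, 0], [0, 0, 1]]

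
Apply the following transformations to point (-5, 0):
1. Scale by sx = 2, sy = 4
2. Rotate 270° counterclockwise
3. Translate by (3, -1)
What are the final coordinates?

Step 1: Scale → (-10, 0)
Step 2: Rotate 270° → (0, 10)
Step 3: Translate → (3, 9)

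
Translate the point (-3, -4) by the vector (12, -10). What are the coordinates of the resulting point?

Translation by (12, -10) (homogeneous matrix [[1, 0, 12], [0, 1, -10], [0, 0, 1]]):
x' = -3 + 12 = 9
y' = -4 + -10 = -14
Result: (9, -14)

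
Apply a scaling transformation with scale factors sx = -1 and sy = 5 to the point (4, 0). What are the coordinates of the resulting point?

Scaling matrix:
[[-1, 0], [0, 5]]
Result: (4 × -1, 0 × 5) = (-4, 0)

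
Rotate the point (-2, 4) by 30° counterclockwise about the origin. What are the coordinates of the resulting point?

Rotation matrix for 30°: [[cos 30°, -sin 30°], [sin 30°, cos 30°]] ≈ [[0.866025, -0.500000], [0.500000, 0.866025]]
[[0.866025, -0.500000], [0.500000, 0.866025]] × [-2, 4]ᵀ ≈ [-3.7321, 2.4641]ᵀ
Result: (-3.7321, 2.4641)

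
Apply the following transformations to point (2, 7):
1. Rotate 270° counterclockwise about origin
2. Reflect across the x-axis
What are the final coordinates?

Step 1: Rotate 270° → (7, -2)
Step 2: Reflect across x-axis → (7, 2)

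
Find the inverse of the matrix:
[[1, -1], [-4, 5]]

For [[a,b],[c,d]], inverse = (1/det)·[[d,-b],[-c,a]]
det = (1)(5) - (-1)(-4) = 5 - 4 = 1
Inverse = [[5, 1], [4, 1]]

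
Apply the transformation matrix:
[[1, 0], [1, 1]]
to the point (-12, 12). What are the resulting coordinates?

Matrix multiplication:
[[1, 0], [1, 1]] × [-12, 12]ᵀ
= [(1)(-12) + (0)(12), (1)(-12) + (1)(12)]ᵀ
= [-12, 0]ᵀ
Result: (-12, 0)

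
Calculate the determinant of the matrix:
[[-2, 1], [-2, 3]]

For a 2×2 matrix [[a, b], [c, d]], det = ad - bc
det = (-2)(3) - (1)(-2) = -6 - -2 = -4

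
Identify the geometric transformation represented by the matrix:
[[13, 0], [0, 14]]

This matrix represents: non-uniform scaling by sx = 13, sy = 14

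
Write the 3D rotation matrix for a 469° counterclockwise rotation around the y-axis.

Rotation matrix for counterclockwise 469° around y-axis:
cos(469°) = -0.3256, sin(469°) = 0.9455
Result: [[-0.3256, 0, 0.9455], [0, 1, 0], [-0.9455, 0, -0.3256]]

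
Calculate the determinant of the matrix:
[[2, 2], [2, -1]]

For a 2×2 matrix [[a, b], [c, d]], det = ad - bc
det = (2)(-1) - (2)(2) = -2 - 4 = -6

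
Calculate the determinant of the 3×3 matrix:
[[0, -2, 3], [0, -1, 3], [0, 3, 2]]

Expansion along first row:
det = 0·det([[-1,3],[3,2]]) - -2·det([[0,3],[0,2]]) + 3·det([[0,-1],[0,3]])
    = 0·(-1·2 - 3·3) - -2·(0·2 - 3·0) + 3·(0·3 - -1·0)
    = 0·-11 - -2·0 + 3·0
    = 0 + 0 + 0 = 0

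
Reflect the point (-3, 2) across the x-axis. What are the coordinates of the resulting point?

Reflection across x-axis: (-3, 2) → (-3, -2)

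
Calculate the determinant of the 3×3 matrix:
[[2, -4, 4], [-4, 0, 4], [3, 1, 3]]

Expansion along first row:
det = 2·det([[0,4],[1,3]]) - -4·det([[-4,4],[3,3]]) + 4·det([[-4,0],[3,1]])
    = 2·(0·3 - 4·1) - -4·(-4·3 - 4·3) + 4·(-4·1 - 0·3)
    = 2·-4 - -4·-24 + 4·-4
    = -8 + -96 + -16 = -120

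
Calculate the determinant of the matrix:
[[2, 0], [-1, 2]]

For a 2×2 matrix [[a, b], [c, d]], det = ad - bc
det = (2)(2) - (0)(-1) = 4 - 0 = 4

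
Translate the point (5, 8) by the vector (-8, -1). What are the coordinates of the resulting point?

Translation by (-8, -1) (homogeneous matrix [[1, 0, -8], [0, 1, -1], [0, 0, 1]]):
x' = 5 + -8 = -3
y' = 8 + -1 = 7
Result: (-3, 7)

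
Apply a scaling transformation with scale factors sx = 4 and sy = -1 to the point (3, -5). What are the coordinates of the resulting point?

Scaling matrix:
[[4, 0], [0, -1]]
Result: (3 × 4, -5 × -1) = (12, 5)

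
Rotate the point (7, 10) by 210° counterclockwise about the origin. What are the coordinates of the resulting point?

Rotation matrix for 210°: [[cos 210°, -sin 210°], [sin 210°, cos 210°]] ≈ [[-0.866025, 0.500000], [-0.500000, -0.866025]]
[[-0.866025, 0.500000], [-0.500000, -0.866025]] × [7, 10]ᵀ ≈ [-1.0622, -12.1603]ᵀ
Result: (-1.0622, -12.1603)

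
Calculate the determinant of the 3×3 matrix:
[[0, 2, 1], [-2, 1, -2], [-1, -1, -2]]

Expansion along first row:
det = 0·det([[1,-2],[-1,-2]]) - 2·det([[-2,-2],[-1,-2]]) + 1·det([[-2,1],[-1,-1]])
    = 0·(1·-2 - -2·-1) - 2·(-2·-2 - -2·-1) + 1·(-2·-1 - 1·-1)
    = 0·-4 - 2·2 + 1·3
    = 0 + -4 + 3 = -1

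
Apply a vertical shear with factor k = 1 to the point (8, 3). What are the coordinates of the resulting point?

Shear matrix for vertical shear with factor k = 1:
[[1, 0], [1, 1]]
Result: (8, 3) → (8, 11)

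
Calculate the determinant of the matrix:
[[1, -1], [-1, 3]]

For a 2×2 matrix [[a, b], [c, d]], det = ad - bc
det = (1)(3) - (-1)(-1) = 3 - 1 = 2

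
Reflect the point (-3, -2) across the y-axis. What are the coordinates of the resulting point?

Reflection across y-axis: (-3, -2) → (3, -2)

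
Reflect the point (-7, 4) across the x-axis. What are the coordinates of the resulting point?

Reflection across x-axis: (-7, 4) → (-7, -4)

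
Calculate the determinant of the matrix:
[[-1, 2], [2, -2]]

For a 2×2 matrix [[a, b], [c, d]], det = ad - bc
det = (-1)(-2) - (2)(2) = 2 - 4 = -2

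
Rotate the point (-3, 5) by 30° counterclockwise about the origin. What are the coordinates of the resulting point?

Rotation matrix for 30°: [[cos 30°, -sin 30°], [sin 30°, cos 30°]] ≈ [[0.866025, -0.500000], [0.500000, 0.866025]]
[[0.866025, -0.500000], [0.500000, 0.866025]] × [-3, 5]ᵀ ≈ [-5.0981, 2.8301]ᵀ
Result: (-5.0981, 2.8301)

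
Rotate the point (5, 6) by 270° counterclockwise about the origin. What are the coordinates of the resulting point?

Rotation matrix for 270°: [[cos 270°, -sin 270°], [sin 270°, cos 270°]] = [[0, 1], [-1, 0]]
[[0, 1], [-1, 0]] × [5, 6]ᵀ = [6, -5]ᵀ
Result: (6, -5)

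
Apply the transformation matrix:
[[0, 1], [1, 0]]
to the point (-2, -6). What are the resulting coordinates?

Matrix multiplication:
[[0, 1], [1, 0]] × [-2, -6]ᵀ
= [(0)(-2) + (1)(-6), (1)(-2) + (0)(-6)]ᵀ
= [-6, -2]ᵀ
Result: (-6, -2)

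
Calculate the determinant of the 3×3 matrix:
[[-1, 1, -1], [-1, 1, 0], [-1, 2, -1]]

Expansion along first row:
det = -1·det([[1,0],[2,-1]]) - 1·det([[-1,0],[-1,-1]]) + -1·det([[-1,1],[-1,2]])
    = -1·(1·-1 - 0·2) - 1·(-1·-1 - 0·-1) + -1·(-1·2 - 1·-1)
    = -1·-1 - 1·1 + -1·-1
    = 1 + -1 + 1 = 1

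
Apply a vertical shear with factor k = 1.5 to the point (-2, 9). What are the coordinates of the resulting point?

Shear matrix for vertical shear with factor k = 1.5:
[[1, 0], [1.50, 1]]
Result: (-2, 9) → (-2, 6)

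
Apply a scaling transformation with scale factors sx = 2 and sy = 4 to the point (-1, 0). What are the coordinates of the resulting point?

Scaling matrix:
[[2, 0], [0, 4]]
Result: (-1 × 2, 0 × 4) = (-2, 0)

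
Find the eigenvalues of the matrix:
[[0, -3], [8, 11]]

Characteristic equation: det(A - λI) = 0
λ² - (trace)λ + (det) = 0
trace = 0 + 11 = 11, det = (0)(11) - (-3)(8) = 24
λ² - (11)λ + (24) = 0
λ = (11 ± √((11)² - 4·(24))) / 2 = (11 ± √25) / 2
Solving: λ = 3, 8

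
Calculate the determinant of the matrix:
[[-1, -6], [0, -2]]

For a 2×2 matrix [[a, b], [c, d]], det = ad - bc
det = (-1)(-2) - (-6)(0) = 2 - 0 = 2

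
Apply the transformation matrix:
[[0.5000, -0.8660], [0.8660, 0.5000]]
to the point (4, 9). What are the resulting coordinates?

Matrix multiplication:
[[0.5000, -0.8660], [0.8660, 0.5000]] × [4, 9]ᵀ
= [(0.5000)(4) + (-0.8660)(9), (0.8660)(4) + (0.5000)(9)]ᵀ
= [-5.7940, 7.9640]ᵀ
Result: (-5.7940, 7.9640)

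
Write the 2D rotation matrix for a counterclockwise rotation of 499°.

Rotation matrix formula: [[cos θ, -sin θ], [sin θ, cos θ]]
For θ = 499°:
cos(499°) = -0.7547
sin(499°) = 0.6561
Result: [[-0.7547, -0.6561], [0.6561, -0.7547]]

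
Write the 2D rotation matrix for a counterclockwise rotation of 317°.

Rotation matrix formula: [[cos θ, -sin θ], [sin θ, cos θ]]
For θ = 317°:
cos(317°) = 0.7314
sin(317°) = -0.6820
Result: [[0.7314, 0.6820], [-0.6820, 0.7314]]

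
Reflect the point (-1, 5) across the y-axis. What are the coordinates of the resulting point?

Reflection across y-axis: (-1, 5) → (1, 5)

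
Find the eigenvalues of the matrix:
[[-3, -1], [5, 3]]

Characteristic equation: det(A - λI) = 0
λ² - (trace)λ + (det) = 0
trace = -3 + 3 = 0, det = (-3)(3) - (-1)(5) = -4
λ² - (0)λ + (-4) = 0
λ = (0 ± √((0)² - 4·(-4))) / 2 = (0 ± √16) / 2
Solving: λ = -2, 2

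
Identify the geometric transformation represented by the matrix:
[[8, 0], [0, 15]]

This matrix represents: non-uniform scaling by sx = 8, sy = 15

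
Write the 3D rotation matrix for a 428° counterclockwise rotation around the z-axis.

Rotation matrix for counterclockwise 428° around z-axis:
cos(428°) = 0.3746, sin(428°) = 0.9272
Result: [[0.3746, -0.9272, 0], [0.9272, 0.3746, 0], [0, 0, 1]]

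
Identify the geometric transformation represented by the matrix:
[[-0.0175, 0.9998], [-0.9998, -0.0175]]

This matrix represents: rotation by 269° counterclockwise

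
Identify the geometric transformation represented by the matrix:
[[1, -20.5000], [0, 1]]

This matrix represents: horizontal shear with factor -20.5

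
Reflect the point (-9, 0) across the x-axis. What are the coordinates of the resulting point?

Reflection across x-axis: (-9, 0) → (-9, 0)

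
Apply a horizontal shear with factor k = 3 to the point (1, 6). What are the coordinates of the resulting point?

Shear matrix for horizontal shear with factor k = 3:
[[1, 3], [0, 1]]
Result: (1, 6) → (19, 6)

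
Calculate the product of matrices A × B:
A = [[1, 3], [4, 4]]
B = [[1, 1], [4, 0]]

Matrix multiplication:
C[0][0] = 1×1 + 3×4 = 13
C[0][1] = 1×1 + 3×0 = 1
C[1][0] = 4×1 + 4×4 = 20
C[1][1] = 4×1 + 4×0 = 4
Result: [[13, 1], [20, 4]]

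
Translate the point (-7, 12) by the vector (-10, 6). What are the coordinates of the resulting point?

Translation by (-10, 6) (homogeneous matrix [[1, 0, -10], [0, 1, 6], [0, 0, 1]]):
x' = -7 + -10 = -17
y' = 12 + 6 = 18
Result: (-17, 18)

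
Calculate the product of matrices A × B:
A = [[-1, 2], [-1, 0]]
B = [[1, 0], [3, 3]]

Matrix multiplication:
C[0][0] = -1×1 + 2×3 = 5
C[0][1] = -1×0 + 2×3 = 6
C[1][0] = -1×1 + 0×3 = -1
C[1][1] = -1×0 + 0×3 = 0
Result: [[5, 6], [-1, 0]]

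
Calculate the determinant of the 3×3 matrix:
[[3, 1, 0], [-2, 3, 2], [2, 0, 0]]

Expansion along first row:
det = 3·det([[3,2],[0,0]]) - 1·det([[-2,2],[2,0]]) + 0·det([[-2,3],[2,0]])
    = 3·(3·0 - 2·0) - 1·(-2·0 - 2·2) + 0·(-2·0 - 3·2)
    = 3·0 - 1·-4 + 0·-6
    = 0 + 4 + 0 = 4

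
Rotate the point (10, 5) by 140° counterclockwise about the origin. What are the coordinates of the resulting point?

Rotation matrix for 140°: [[cos 140°, -sin 140°], [sin 140°, cos 140°]] ≈ [[-0.766044, -0.642788], [0.642788, -0.766044]]
[[-0.766044, -0.642788], [0.642788, -0.766044]] × [10, 5]ᵀ ≈ [-10.8744, 2.5977]ᵀ
Result: (-10.8744, 2.5977)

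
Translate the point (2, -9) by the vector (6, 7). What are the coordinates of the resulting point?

Translation by (6, 7) (homogeneous matrix [[1, 0, 6], [0, 1, 7], [0, 0, 1]]):
x' = 2 + 6 = 8
y' = -9 + 7 = -2
Result: (8, -2)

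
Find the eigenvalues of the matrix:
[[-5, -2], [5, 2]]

Characteristic equation: det(A - λI) = 0
λ² - (trace)λ + (det) = 0
trace = -5 + 2 = -3, det = (-5)(2) - (-2)(5) = 0
λ² - (-3)λ + (0) = 0
λ = (-3 ± √((-3)² - 4·(0))) / 2 = (-3 ± √9) / 2
Solving: λ = -3, 0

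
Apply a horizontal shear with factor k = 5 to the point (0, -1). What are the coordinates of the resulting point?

Shear matrix for horizontal shear with factor k = 5:
[[1, 5], [0, 1]]
Result: (0, -1) → (-5, -1)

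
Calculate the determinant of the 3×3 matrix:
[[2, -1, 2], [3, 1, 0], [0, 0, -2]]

Expansion along first row:
det = 2·det([[1,0],[0,-2]]) - -1·det([[3,0],[0,-2]]) + 2·det([[3,1],[0,0]])
    = 2·(1·-2 - 0·0) - -1·(3·-2 - 0·0) + 2·(3·0 - 1·0)
    = 2·-2 - -1·-6 + 2·0
    = -4 + -6 + 0 = -10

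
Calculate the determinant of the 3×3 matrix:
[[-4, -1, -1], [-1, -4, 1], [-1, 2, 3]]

Expansion along first row:
det = -4·det([[-4,1],[2,3]]) - -1·det([[-1,1],[-1,3]]) + -1·det([[-1,-4],[-1,2]])
    = -4·(-4·3 - 1·2) - -1·(-1·3 - 1·-1) + -1·(-1·2 - -4·-1)
    = -4·-14 - -1·-2 + -1·-6
    = 56 + -2 + 6 = 60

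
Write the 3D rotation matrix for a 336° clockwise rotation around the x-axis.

Rotation matrix for clockwise 336° around x-axis:
A clockwise rotation by 336° is a counterclockwise rotation by -336°.
cos(-336°) = 0.9135, sin(-336°) = 0.4067
Result: [[1, 0, 0], [0, 0.9135, -0.4067], [0, 0.4067, 0.9135]]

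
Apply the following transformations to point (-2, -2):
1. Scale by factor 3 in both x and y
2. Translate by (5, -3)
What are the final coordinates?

Step 1: Scale (-2, -2) by 3 → (-6, -6)
Step 2: Translate by (5, -3) → (-1, -9)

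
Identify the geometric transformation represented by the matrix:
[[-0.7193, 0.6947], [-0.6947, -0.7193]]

This matrix represents: rotation by 224° counterclockwise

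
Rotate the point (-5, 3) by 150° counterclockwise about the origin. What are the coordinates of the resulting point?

Rotation matrix for 150°: [[cos 150°, -sin 150°], [sin 150°, cos 150°]] ≈ [[-0.866025, -0.500000], [0.500000, -0.866025]]
[[-0.866025, -0.500000], [0.500000, -0.866025]] × [-5, 3]ᵀ ≈ [2.8301, -5.0981]ᵀ
Result: (2.8301, -5.0981)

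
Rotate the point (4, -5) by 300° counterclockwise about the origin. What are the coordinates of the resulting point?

Rotation matrix for 300°: [[cos 300°, -sin 300°], [sin 300°, cos 300°]] ≈ [[0.500000, 0.866025], [-0.866025, 0.500000]]
[[0.500000, 0.866025], [-0.866025, 0.500000]] × [4, -5]ᵀ ≈ [-2.3301, -5.9641]ᵀ
Result: (-2.3301, -5.9641)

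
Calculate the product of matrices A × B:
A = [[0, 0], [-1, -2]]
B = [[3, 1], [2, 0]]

Matrix multiplication:
C[0][0] = 0×3 + 0×2 = 0
C[0][1] = 0×1 + 0×0 = 0
C[1][0] = -1×3 + -2×2 = -7
C[1][1] = -1×1 + -2×0 = -1
Result: [[0, 0], [-7, -1]]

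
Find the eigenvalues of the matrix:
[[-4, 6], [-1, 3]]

Characteristic equation: det(A - λI) = 0
λ² - (trace)λ + (det) = 0
trace = -4 + 3 = -1, det = (-4)(3) - (6)(-1) = -6
λ² - (-1)λ + (-6) = 0
λ = (-1 ± √((-1)² - 4·(-6))) / 2 = (-1 ± √25) / 2
Solving: λ = -3, 2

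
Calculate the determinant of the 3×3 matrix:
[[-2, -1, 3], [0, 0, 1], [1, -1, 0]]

Expansion along first row:
det = -2·det([[0,1],[-1,0]]) - -1·det([[0,1],[1,0]]) + 3·det([[0,0],[1,-1]])
    = -2·(0·0 - 1·-1) - -1·(0·0 - 1·1) + 3·(0·-1 - 0·1)
    = -2·1 - -1·-1 + 3·0
    = -2 + -1 + 0 = -3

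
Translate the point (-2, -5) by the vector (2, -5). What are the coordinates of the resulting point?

Translation by (2, -5) (homogeneous matrix [[1, 0, 2], [0, 1, -5], [0, 0, 1]]):
x' = -2 + 2 = 0
y' = -5 + -5 = -10
Result: (0, -10)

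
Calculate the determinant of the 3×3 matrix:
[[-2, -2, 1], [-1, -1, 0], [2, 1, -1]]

Expansion along first row:
det = -2·det([[-1,0],[1,-1]]) - -2·det([[-1,0],[2,-1]]) + 1·det([[-1,-1],[2,1]])
    = -2·(-1·-1 - 0·1) - -2·(-1·-1 - 0·2) + 1·(-1·1 - -1·2)
    = -2·1 - -2·1 + 1·1
    = -2 + 2 + 1 = 1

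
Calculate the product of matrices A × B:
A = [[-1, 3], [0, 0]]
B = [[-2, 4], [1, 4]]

Matrix multiplication:
C[0][0] = -1×-2 + 3×1 = 5
C[0][1] = -1×4 + 3×4 = 8
C[1][0] = 0×-2 + 0×1 = 0
C[1][1] = 0×4 + 0×4 = 0
Result: [[5, 8], [0, 0]]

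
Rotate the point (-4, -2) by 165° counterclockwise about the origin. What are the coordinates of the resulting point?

Rotation matrix for 165°: [[cos 165°, -sin 165°], [sin 165°, cos 165°]] ≈ [[-0.965926, -0.258819], [0.258819, -0.965926]]
[[-0.965926, -0.258819], [0.258819, -0.965926]] × [-4, -2]ᵀ ≈ [4.3813, 0.8966]ᵀ
Result: (4.3813, 0.8966)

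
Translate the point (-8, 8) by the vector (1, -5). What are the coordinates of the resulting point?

Translation by (1, -5) (homogeneous matrix [[1, 0, 1], [0, 1, -5], [0, 0, 1]]):
x' = -8 + 1 = -7
y' = 8 + -5 = 3
Result: (-7, 3)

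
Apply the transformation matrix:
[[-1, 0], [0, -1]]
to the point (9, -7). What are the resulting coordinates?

Matrix multiplication:
[[-1, 0], [0, -1]] × [9, -7]ᵀ
= [(-1)(9) + (0)(-7), (0)(9) + (-1)(-7)]ᵀ
= [-9, 7]ᵀ
Result: (-9, 7)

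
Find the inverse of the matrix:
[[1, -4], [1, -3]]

For [[a,b],[c,d]], inverse = (1/det)·[[d,-b],[-c,a]]
det = (1)(-3) - (-4)(1) = -3 - -4 = 1
Inverse = [[-3, 4], [-1, 1]]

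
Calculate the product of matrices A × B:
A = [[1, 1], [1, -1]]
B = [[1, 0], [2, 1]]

Matrix multiplication:
C[0][0] = 1×1 + 1×2 = 3
C[0][1] = 1×0 + 1×1 = 1
C[1][0] = 1×1 + -1×2 = -1
C[1][1] = 1×0 + -1×1 = -1
Result: [[3, 1], [-1, -1]]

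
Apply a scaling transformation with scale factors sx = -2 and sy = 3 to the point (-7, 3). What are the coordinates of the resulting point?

Scaling matrix:
[[-2, 0], [0, 3]]
Result: (-7 × -2, 3 × 3) = (14, 9)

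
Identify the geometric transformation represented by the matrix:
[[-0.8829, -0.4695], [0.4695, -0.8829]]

This matrix represents: rotation by 152° counterclockwise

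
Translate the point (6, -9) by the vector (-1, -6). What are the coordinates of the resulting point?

Translation by (-1, -6) (homogeneous matrix [[1, 0, -1], [0, 1, -6], [0, 0, 1]]):
x' = 6 + -1 = 5
y' = -9 + -6 = -15
Result: (5, -15)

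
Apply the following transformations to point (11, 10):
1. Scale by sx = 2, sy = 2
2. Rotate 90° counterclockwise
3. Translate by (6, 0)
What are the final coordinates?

Step 1: Scale → (22, 20)
Step 2: Rotate 90° → (-20, 22)
Step 3: Translate → (-14, 22)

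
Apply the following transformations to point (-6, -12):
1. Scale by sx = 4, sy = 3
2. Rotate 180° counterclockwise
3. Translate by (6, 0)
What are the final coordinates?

Step 1: Scale → (-24, -36)
Step 2: Rotate 180° → (24, 36)
Step 3: Translate → (30, 36)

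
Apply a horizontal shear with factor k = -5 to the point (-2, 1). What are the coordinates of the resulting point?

Shear matrix for horizontal shear with factor k = -5:
[[1, -5], [0, 1]]
Result: (-2, 1) → (-7, 1)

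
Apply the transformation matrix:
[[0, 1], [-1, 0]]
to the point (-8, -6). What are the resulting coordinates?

Matrix multiplication:
[[0, 1], [-1, 0]] × [-8, -6]ᵀ
= [(0)(-8) + (1)(-6), (-1)(-8) + (0)(-6)]ᵀ
= [-6, 8]ᵀ
Result: (-6, 8)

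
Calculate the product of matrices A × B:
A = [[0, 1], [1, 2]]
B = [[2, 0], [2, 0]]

Matrix multiplication:
C[0][0] = 0×2 + 1×2 = 2
C[0][1] = 0×0 + 1×0 = 0
C[1][0] = 1×2 + 2×2 = 6
C[1][1] = 1×0 + 2×0 = 0
Result: [[2, 0], [6, 0]]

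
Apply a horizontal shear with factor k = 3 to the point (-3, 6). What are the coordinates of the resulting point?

Shear matrix for horizontal shear with factor k = 3:
[[1, 3], [0, 1]]
Result: (-3, 6) → (15, 6)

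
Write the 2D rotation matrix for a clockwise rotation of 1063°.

Rotation matrix formula: [[cos θ, -sin θ], [sin θ, cos θ]]
A clockwise rotation by 1063° is equivalent to a counterclockwise rotation by -1063°.
For θ = -1063°:
cos(-1063°) = 0.9563
sin(-1063°) = 0.2924
Result: [[0.9563, -0.2924], [0.2924, 0.9563]]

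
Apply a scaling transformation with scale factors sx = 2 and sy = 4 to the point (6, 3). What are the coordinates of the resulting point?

Scaling matrix:
[[2, 0], [0, 4]]
Result: (6 × 2, 3 × 4) = (12, 12)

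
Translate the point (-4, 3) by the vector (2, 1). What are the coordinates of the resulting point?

Translation by (2, 1) (homogeneous matrix [[1, 0, 2], [0, 1, 1], [0, 0, 1]]):
x' = -4 + 2 = -2
y' = 3 + 1 = 4
Result: (-2, 4)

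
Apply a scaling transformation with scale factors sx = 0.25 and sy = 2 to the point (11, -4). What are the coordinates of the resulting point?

Scaling matrix:
[[0.25, 0], [0, 2]]
Result: (11 × 0.25, -4 × 2) = (2.75, -8)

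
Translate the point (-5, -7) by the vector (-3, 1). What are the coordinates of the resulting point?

Translation by (-3, 1) (homogeneous matrix [[1, 0, -3], [0, 1, 1], [0, 0, 1]]):
x' = -5 + -3 = -8
y' = -7 + 1 = -6
Result: (-8, -6)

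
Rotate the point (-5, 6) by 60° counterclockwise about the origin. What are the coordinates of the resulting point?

Rotation matrix for 60°: [[cos 60°, -sin 60°], [sin 60°, cos 60°]] ≈ [[0.500000, -0.866025], [0.866025, 0.500000]]
[[0.500000, -0.866025], [0.866025, 0.500000]] × [-5, 6]ᵀ ≈ [-7.6962, -1.3301]ᵀ
Result: (-7.6962, -1.3301)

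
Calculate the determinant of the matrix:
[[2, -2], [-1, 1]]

For a 2×2 matrix [[a, b], [c, d]], det = ad - bc
det = (2)(1) - (-2)(-1) = 2 - 2 = 0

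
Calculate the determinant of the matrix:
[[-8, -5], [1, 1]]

For a 2×2 matrix [[a, b], [c, d]], det = ad - bc
det = (-8)(1) - (-5)(1) = -8 - -5 = -3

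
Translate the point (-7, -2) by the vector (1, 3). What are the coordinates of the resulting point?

Translation by (1, 3) (homogeneous matrix [[1, 0, 1], [0, 1, 3], [0, 0, 1]]):
x' = -7 + 1 = -6
y' = -2 + 3 = 1
Result: (-6, 1)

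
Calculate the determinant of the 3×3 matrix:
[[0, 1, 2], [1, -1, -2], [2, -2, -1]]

Expansion along first row:
det = 0·det([[-1,-2],[-2,-1]]) - 1·det([[1,-2],[2,-1]]) + 2·det([[1,-1],[2,-2]])
    = 0·(-1·-1 - -2·-2) - 1·(1·-1 - -2·2) + 2·(1·-2 - -1·2)
    = 0·-3 - 1·3 + 2·0
    = 0 + -3 + 0 = -3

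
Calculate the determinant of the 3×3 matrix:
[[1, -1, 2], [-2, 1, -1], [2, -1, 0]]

Expansion along first row:
det = 1·det([[1,-1],[-1,0]]) - -1·det([[-2,-1],[2,0]]) + 2·det([[-2,1],[2,-1]])
    = 1·(1·0 - -1·-1) - -1·(-2·0 - -1·2) + 2·(-2·-1 - 1·2)
    = 1·-1 - -1·2 + 2·0
    = -1 + 2 + 0 = 1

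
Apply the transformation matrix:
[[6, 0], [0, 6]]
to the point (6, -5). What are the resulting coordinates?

Matrix multiplication:
[[6, 0], [0, 6]] × [6, -5]ᵀ
= [(6)(6) + (0)(-5), (0)(6) + (6)(-5)]ᵀ
= [36, -30]ᵀ
Result: (36, -30)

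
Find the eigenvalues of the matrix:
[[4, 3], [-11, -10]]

Characteristic equation: det(A - λI) = 0
λ² - (trace)λ + (det) = 0
trace = 4 + -10 = -6, det = (4)(-10) - (3)(-11) = -7
λ² - (-6)λ + (-7) = 0
λ = (-6 ± √((-6)² - 4·(-7))) / 2 = (-6 ± √64) / 2
Solving: λ = -7, 1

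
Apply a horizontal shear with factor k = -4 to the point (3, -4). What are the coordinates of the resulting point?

Shear matrix for horizontal shear with factor k = -4:
[[1, -4], [0, 1]]
Result: (3, -4) → (19, -4)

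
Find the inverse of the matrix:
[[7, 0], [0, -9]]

For [[a,b],[c,d]], inverse = (1/det)·[[d,-b],[-c,a]]
det = (7)(-9) - (0)(0) = -63 - 0 = -63
Inverse = (1/-63)·[[-9, 0], [0, 7]]
= [[1/7, 0], [0, -1/9]]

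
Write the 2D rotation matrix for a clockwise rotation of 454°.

Rotation matrix formula: [[cos θ, -sin θ], [sin θ, cos θ]]
A clockwise rotation by 454° is equivalent to a counterclockwise rotation by -454°.
For θ = -454°:
cos(-454°) = -0.0698
sin(-454°) = -0.9976
Result: [[-0.0698, 0.9976], [-0.9976, -0.0698]]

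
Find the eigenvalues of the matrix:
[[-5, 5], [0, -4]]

Characteristic equation: det(A - λI) = 0
λ² - (trace)λ + (det) = 0
trace = -5 + -4 = -9, det = (-5)(-4) - (5)(0) = 20
λ² - (-9)λ + (20) = 0
λ = (-9 ± √((-9)² - 4·(20))) / 2 = (-9 ± √1) / 2
Solving: λ = -5, -4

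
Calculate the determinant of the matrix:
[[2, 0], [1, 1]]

For a 2×2 matrix [[a, b], [c, d]], det = ad - bc
det = (2)(1) - (0)(1) = 2 - 0 = 2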